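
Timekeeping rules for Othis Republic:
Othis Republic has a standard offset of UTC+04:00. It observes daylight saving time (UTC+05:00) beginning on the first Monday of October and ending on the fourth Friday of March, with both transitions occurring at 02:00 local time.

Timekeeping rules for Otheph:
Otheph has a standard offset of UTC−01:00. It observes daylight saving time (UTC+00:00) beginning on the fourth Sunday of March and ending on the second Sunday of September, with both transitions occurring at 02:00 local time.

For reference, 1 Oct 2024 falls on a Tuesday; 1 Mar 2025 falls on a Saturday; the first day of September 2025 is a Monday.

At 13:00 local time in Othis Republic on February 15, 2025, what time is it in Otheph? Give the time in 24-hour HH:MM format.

1 October 2024 is a Tuesday, so the first Monday is October 7.
1 March 2025 is a Saturday, so the first Friday is March 7 and the fourth is March 28.
Daylight saving runs 7 October 2024 – 28 March 2025; February 15, 2025 is inside that window, so Othis Republic is at UTC+05:00.
13:00 Othis Republic − 5h = 08:00 UTC.
1 March 2025 is a Saturday, so the first Sunday is March 2 and the fourth is March 23.
1 September 2025 is a Monday, so the first Sunday is September 7 and the second is September 14.
At the standard offset (UTC−01:00), 08:00 UTC − 1h = 07:00 Otheph standard time.
Daylight saving runs 23 March – 14 September; the standard-time date in Otheph, February 15, 2025, is outside that window, so Otheph is on standard time at UTC−01:00.
08:00 UTC − 1h = 07:00 Otheph.

07:00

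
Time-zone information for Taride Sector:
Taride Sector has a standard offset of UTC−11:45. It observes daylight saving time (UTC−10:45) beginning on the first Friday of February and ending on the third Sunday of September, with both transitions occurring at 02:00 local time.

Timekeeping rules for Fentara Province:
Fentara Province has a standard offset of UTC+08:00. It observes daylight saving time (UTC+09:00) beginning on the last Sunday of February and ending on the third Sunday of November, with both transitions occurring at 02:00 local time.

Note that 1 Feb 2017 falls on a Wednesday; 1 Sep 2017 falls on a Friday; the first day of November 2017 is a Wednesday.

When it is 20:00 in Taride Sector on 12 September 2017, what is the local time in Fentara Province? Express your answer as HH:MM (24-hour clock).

1 February 2017 is a Wednesday, so the first Friday is February 3.
1 September 2017 is a Friday, so the first Sunday is September 3 and the third is September 17.
12 September 2017 lies within the daylight-saving period (3 February – 17 September), so Taride Sector is on daylight time, UTC−10:45.
20:00 Taride Sector + 10h45m = 06:45 UTC (rolling into the next day, 13 September 2017).
1 February 2017 is a Wednesday, so Sundays fall on 5, 12, 19, 26; the last is February 26.
1 November 2017 is a Wednesday, so the first Sunday is November 5 and the third is November 19.
At the standard offset (UTC+08:00), 06:45 UTC + 8h = 14:45 Fentara Province standard time.
Daylight saving runs 26 February – 19 November; the standard-time date in Fentara Province, 13 September 2017, is inside that window, so Fentara Province is at UTC+09:00.
06:45 UTC + 9h = 15:45 Fentara Province.

15:45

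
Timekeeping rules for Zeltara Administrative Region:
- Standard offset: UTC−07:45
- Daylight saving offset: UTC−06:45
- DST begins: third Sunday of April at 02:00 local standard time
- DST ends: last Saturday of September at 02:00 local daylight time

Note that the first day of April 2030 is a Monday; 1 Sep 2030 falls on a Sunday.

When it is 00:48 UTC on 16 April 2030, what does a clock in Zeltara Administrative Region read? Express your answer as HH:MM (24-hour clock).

1 April 2030 is a Monday, so the first Sunday is April 7 and the third is April 21.
1 September 2030 is a Sunday, so Saturdays fall on 7, 14, 21, 28; the last is September 28.
At the standard offset (UTC−07:45), 00:48 UTC − 7h45m = 17:03 Zeltara Administrative Region standard time (rolling into the previous day, 15 April 2030).
The standard-time date in Zeltara Administrative Region, 15 April 2030, is outside the daylight-saving period (21 April – 28 September), so Zeltara Administrative Region is on standard time, UTC−07:45.
00:48 UTC − 7h45m = 17:03 local (rolling into the previous day, 15 April 2030).

17:03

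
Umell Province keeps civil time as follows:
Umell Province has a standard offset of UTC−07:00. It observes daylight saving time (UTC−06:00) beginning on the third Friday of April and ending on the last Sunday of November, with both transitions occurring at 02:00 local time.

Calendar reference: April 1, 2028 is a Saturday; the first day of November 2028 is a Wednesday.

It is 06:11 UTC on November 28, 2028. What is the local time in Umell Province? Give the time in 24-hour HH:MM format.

1 April 2028 is a Saturday, so the first Friday is April 7 and the third is April 21.
1 November 2028 is a Wednesday, so Sundays fall on 5, 12, 19, 26; the last is November 26.
At the standard offset (UTC−07:00), 06:11 UTC − 7h = 23:11 Umell Province standard time (rolling into the previous day, 27 November 2028).
The standard-time date in Umell Province, November 27, 2028, does not fall between 21 April and 26 November, so daylight saving is not in effect and Umell Province is at UTC−07:00.
06:11 UTC − 7h = 23:11 local (rolling into the previous day, 27 November 2028).

23:11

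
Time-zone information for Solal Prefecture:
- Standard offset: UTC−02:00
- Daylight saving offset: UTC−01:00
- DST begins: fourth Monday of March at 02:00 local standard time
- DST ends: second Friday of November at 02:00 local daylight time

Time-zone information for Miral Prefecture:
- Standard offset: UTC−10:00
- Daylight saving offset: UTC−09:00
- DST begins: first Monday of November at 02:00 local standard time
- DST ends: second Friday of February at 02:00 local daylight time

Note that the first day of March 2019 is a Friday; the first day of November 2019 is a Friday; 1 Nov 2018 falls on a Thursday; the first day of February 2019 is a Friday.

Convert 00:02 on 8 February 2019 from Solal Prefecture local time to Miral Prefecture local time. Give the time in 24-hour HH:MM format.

1 March 2019 is a Friday, so the first Monday is March 4 and the fourth is March 25.
1 November 2019 is a Friday, so the first Friday is November 1 and the second is November 8.
8 February 2019 is outside the daylight-saving period (25 March – 8 November), so Solal Prefecture is on standard time, UTC−02:00.
00:02 Solal Prefecture + 2h = 02:02 UTC.
1 November 2018 is a Thursday, so the first Monday is November 5.
1 February 2019 is a Friday, so the first Friday is February 1 and the second is February 8.
At the standard offset (UTC−10:00), 02:02 UTC − 10h = 16:02 Miral Prefecture standard time (rolling into the previous day, 7 February 2019).
The standard-time date in Miral Prefecture, 7 February 2019, falls between 5 November 2018 and 8 February 2019, so daylight saving is in effect and Miral Prefecture is at UTC−09:00.
02:02 UTC − 9h = 17:02 Miral Prefecture (rolling into the previous day, 7 February 2019).

17:02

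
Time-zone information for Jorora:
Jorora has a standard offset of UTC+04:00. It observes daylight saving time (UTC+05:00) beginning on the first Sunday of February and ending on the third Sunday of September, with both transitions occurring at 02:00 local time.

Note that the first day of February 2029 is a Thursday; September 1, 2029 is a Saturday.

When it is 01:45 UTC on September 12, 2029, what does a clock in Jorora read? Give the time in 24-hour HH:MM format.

1 February 2029 is a Thursday, so the first Sunday is February 4.
1 September 2029 is a Saturday, so the first Sunday is September 2 and the third is September 16.
At the standard offset (UTC+04:00), 01:45 UTC + 4h = 05:45 Jorora standard time.
Daylight saving runs 4 February – 16 September; the standard-time date in Jorora, September 12, 2029, is inside that window, so Jorora is at UTC+05:00.
01:45 UTC + 5h = 06:45 local.

06:45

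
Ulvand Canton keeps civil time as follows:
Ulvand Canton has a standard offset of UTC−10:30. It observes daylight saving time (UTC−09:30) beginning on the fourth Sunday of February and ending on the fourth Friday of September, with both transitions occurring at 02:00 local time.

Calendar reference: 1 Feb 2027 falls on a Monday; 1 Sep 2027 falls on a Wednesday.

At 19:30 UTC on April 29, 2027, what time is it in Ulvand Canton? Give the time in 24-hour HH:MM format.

1 February 2027 is a Monday, so the first Sunday is February 7 and the fourth is February 28.
1 September 2027 is a Wednesday, so the first Friday is September 3 and the fourth is September 24.
At the standard offset (UTC−10:30), 19:30 UTC − 10h30m = 09:00 Ulvand Canton standard time.
Daylight saving runs 28 February – 24 September; the standard-time date in Ulvand Canton, April 29, 2027, is inside that window, so Ulvand Canton is at UTC−09:30.
19:30 UTC − 9h30m = 10:00 local.

10:00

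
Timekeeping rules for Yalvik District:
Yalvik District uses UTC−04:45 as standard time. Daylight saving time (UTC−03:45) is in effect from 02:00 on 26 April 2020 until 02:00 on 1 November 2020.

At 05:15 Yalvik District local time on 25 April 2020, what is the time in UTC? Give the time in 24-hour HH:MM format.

10:00

25 April 2020 does not fall between 26 April and 1 November, so daylight saving is not in effect and Yalvik District is at UTC−04:45.
05:15 local + 4h45m = 10:00 UTC.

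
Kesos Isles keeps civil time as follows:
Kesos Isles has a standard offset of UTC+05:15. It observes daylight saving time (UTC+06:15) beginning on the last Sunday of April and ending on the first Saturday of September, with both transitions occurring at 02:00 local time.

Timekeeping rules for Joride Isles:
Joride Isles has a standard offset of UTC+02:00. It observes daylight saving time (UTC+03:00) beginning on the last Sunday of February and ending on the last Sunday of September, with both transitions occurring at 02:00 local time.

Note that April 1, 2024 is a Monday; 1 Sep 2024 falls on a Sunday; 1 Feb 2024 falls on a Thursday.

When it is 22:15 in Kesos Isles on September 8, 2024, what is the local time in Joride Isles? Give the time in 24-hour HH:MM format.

20:00

1 April 2024 is a Monday, so Sundays fall on 7, 14, 21, 28; the last is April 28.
1 September 2024 is a Sunday, so the first Saturday is September 7.
September 8, 2024 is outside the daylight-saving period (28 April – 7 September), so Kesos Isles is on standard time, UTC+05:15.
22:15 Kesos Isles − 5h15m = 17:00 UTC.
1 February 2024 is a Thursday, so Sundays fall on 4, 11, 18, 25; the last is February 25.
1 September 2024 is a Sunday, so Sundays fall on 1, 8, 15, 22, 29; the last is September 29.
At the standard offset (UTC+02:00), 17:00 UTC + 2h = 19:00 Joride Isles standard time.
The standard-time date in Joride Isles, September 8, 2024, lies within the daylight-saving period (25 February – 29 September), so Joride Isles is on daylight time, UTC+03:00.
17:00 UTC + 3h = 20:00 Joride Isles.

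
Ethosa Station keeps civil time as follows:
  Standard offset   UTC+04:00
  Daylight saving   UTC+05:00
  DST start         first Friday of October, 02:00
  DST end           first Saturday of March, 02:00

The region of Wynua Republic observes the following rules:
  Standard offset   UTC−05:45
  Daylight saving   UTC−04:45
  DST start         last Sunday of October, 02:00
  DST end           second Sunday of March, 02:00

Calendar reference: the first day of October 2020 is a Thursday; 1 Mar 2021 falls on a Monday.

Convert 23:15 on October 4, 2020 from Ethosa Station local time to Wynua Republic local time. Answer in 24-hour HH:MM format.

1 October 2020 is a Thursday, so the first Friday is October 2.
1 March 2021 is a Monday, so the first Saturday is March 6.
Daylight saving runs 2 October 2020 – 6 March 2021; October 4, 2020 is inside that window, so Ethosa Station is at UTC+05:00.
23:15 Ethosa Station − 5h = 18:15 UTC.
1 October 2020 is a Thursday, so Sundays fall on 4, 11, 18, 25; the last is October 25.
1 March 2021 is a Monday, so the first Sunday is March 7 and the second is March 14.
At the standard offset (UTC−05:45), 18:15 UTC − 5h45m = 12:30 Wynua Republic standard time.
The standard-time date in Wynua Republic, October 4, 2020, does not fall between 25 October 2020 and 14 March 2021, so daylight saving is not in effect and Wynua Republic is at UTC−05:45.
18:15 UTC − 5h45m = 12:30 Wynua Republic.

12:30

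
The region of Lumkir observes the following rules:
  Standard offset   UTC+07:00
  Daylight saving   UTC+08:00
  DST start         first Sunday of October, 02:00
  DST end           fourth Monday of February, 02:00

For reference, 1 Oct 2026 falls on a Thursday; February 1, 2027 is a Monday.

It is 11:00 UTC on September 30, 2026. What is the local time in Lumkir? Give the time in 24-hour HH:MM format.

18:00

1 October 2026 is a Thursday, so the first Sunday is October 4.
1 February 2027 is a Monday, so the first Monday is February 1 and the fourth is February 22.
At the standard offset (UTC+07:00), 11:00 UTC + 7h = 18:00 Lumkir standard time.
The standard-time date in Lumkir, September 30, 2026, is outside the daylight-saving period (4 October 2026 – 22 February 2027), so Lumkir is on standard time, UTC+07:00.
11:00 UTC + 7h = 18:00 local.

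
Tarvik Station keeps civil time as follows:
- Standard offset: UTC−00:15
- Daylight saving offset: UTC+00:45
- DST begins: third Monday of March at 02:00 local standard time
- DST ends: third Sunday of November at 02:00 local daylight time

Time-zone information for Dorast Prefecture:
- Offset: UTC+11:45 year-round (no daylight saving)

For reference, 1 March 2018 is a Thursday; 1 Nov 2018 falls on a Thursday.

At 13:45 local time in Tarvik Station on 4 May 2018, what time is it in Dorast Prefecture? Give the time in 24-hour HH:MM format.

00:45

1 March 2018 is a Thursday, so the first Monday is March 5 and the third is March 19.
1 November 2018 is a Thursday, so the first Sunday is November 4 and the third is November 18.
4 May 2018 lies within the daylight-saving period (19 March – 18 November), so Tarvik Station is on daylight time, UTC+00:45.
13:45 Tarvik Station − 0h45m = 13:00 UTC.
Dorast Prefecture has no daylight saving, so its offset is UTC+11:45 year-round.
13:00 UTC + 11h45m = 00:45 Dorast Prefecture (rolling into the next day, 5 May 2018).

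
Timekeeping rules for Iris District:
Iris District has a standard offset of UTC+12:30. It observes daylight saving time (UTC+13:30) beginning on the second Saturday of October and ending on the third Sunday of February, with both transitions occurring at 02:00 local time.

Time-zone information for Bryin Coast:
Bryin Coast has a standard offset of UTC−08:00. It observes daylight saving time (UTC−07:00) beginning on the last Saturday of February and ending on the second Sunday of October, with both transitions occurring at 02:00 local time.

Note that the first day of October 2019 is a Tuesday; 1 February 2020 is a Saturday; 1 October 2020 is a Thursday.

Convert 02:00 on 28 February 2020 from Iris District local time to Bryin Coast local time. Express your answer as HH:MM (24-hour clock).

1 October 2019 is a Tuesday, so the first Saturday is October 5 and the second is October 12.
1 February 2020 is a Saturday, so the first Sunday is February 2 and the third is February 16.
Daylight saving runs 12 October 2019 – 16 February 2020; 28 February 2020 is outside that window, so Iris District is on standard time at UTC+12:30.
02:00 Iris District − 12h30m = 13:30 UTC (rolling into the previous day, 27 February 2020).
1 February 2020 is a Saturday, so Saturdays fall on 1, 8, 15, 22, 29; the last is February 29.
1 October 2020 is a Thursday, so the first Sunday is October 4 and the second is October 11.
At the standard offset (UTC−08:00), 13:30 UTC − 8h = 05:30 Bryin Coast standard time.
The standard-time date in Bryin Coast, 27 February 2020, does not fall between 29 February and 11 October, so daylight saving is not in effect and Bryin Coast is at UTC−08:00.
13:30 UTC − 8h = 05:30 Bryin Coast.

05:30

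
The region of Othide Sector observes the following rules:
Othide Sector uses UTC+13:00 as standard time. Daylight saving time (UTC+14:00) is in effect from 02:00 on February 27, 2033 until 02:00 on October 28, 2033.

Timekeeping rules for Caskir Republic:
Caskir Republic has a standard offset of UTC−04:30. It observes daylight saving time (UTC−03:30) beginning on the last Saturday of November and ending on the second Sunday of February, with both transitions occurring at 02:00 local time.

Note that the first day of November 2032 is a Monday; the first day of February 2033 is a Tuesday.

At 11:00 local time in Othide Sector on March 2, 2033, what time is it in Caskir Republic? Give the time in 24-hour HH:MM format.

March 2, 2033 lies within the daylight-saving period (27 February – 28 October), so Othide Sector is on daylight time, UTC+14:00.
11:00 Othide Sector − 14h = 21:00 UTC (rolling into the previous day, 1 March 2033).
1 November 2032 is a Monday, so Saturdays fall on 6, 13, 20, 27; the last is November 27.
1 February 2033 is a Tuesday, so the first Sunday is February 6 and the second is February 13.
At the standard offset (UTC−04:30), 21:00 UTC − 4h30m = 16:30 Caskir Republic standard time.
Daylight saving runs 27 November 2032 – 13 February 2033; the standard-time date in Caskir Republic, March 1, 2033, is outside that window, so Caskir Republic is on standard time at UTC−04:30.
21:00 UTC − 4h30m = 16:30 Caskir Republic.

16:30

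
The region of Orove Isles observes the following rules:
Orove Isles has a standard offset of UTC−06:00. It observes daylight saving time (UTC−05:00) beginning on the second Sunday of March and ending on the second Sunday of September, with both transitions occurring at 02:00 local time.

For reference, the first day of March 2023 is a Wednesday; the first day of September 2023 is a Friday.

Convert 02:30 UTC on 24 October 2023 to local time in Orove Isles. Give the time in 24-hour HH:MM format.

1 March 2023 is a Wednesday, so the first Sunday is March 5 and the second is March 12.
1 September 2023 is a Friday, so the first Sunday is September 3 and the second is September 10.
At the standard offset (UTC−06:00), 02:30 UTC − 6h = 20:30 Orove Isles standard time (rolling into the previous day, 23 October 2023).
Daylight saving runs 12 March – 10 September; the standard-time date in Orove Isles, 23 October 2023, is outside that window, so Orove Isles is on standard time at UTC−06:00.
02:30 UTC − 6h = 20:30 local (rolling into the previous day, 23 October 2023).

20:30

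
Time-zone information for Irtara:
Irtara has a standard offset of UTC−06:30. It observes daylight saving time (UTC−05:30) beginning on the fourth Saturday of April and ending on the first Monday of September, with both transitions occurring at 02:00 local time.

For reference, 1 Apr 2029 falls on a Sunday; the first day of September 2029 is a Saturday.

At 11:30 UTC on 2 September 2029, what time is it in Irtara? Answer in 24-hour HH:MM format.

06:00

1 April 2029 is a Sunday, so the first Saturday is April 7 and the fourth is April 28.
1 September 2029 is a Saturday, so the first Monday is September 3.
At the standard offset (UTC−06:30), 11:30 UTC − 6h30m = 05:00 Irtara standard time.
Daylight saving runs 28 April – 3 September; the standard-time date in Irtara, 2 September 2029, is inside that window, so Irtara is at UTC−05:30.
11:30 UTC − 5h30m = 06:00 local.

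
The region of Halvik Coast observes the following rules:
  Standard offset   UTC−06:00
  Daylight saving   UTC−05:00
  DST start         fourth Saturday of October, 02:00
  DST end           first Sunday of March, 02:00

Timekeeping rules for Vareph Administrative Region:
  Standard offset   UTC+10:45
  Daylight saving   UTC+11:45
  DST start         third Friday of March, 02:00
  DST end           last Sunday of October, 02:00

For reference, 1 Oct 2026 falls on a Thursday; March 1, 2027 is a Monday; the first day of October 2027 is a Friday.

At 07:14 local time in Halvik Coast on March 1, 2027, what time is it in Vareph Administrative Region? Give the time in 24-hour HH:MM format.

1 October 2026 is a Thursday, so the first Saturday is October 3 and the fourth is October 24.
1 March 2027 is a Monday, so the first Sunday is March 7.
Daylight saving runs 24 October 2026 – 7 March 2027; March 1, 2027 is inside that window, so Halvik Coast is at UTC−05:00.
07:14 Halvik Coast + 5h = 12:14 UTC.
1 March 2027 is a Monday, so the first Friday is March 5 and the third is March 19.
1 October 2027 is a Friday, so Sundays fall on 3, 10, 17, 24, 31; the last is October 31.
At the standard offset (UTC+10:45), 12:14 UTC + 10h45m = 22:59 Vareph Administrative Region standard time.
The standard-time date in Vareph Administrative Region, March 1, 2027, is outside the daylight-saving period (19 March – 31 October), so Vareph Administrative Region is on standard time, UTC+10:45.
12:14 UTC + 10h45m = 22:59 Vareph Administrative Region.

22:59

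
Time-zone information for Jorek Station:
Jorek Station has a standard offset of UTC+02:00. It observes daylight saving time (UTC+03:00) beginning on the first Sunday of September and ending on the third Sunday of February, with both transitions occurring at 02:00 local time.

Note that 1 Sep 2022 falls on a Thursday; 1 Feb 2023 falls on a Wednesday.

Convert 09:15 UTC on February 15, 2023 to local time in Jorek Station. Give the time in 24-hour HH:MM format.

12:15

1 September 2022 is a Thursday, so the first Sunday is September 4.
1 February 2023 is a Wednesday, so the first Sunday is February 5 and the third is February 19.
At the standard offset (UTC+02:00), 09:15 UTC + 2h = 11:15 Jorek Station standard time.
The standard-time date in Jorek Station, February 15, 2023, lies within the daylight-saving period (4 September 2022 – 19 February 2023), so Jorek Station is on daylight time, UTC+03:00.
09:15 UTC + 3h = 12:15 local.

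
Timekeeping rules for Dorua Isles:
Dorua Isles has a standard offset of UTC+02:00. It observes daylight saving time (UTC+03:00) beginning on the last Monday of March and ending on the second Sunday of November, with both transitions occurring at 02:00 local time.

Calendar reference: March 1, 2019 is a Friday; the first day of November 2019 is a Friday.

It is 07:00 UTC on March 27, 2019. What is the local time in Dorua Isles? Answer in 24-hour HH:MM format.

10:00

1 March 2019 is a Friday, so Mondays fall on 4, 11, 18, 25; the last is March 25.
1 November 2019 is a Friday, so the first Sunday is November 3 and the second is November 10.
At the standard offset (UTC+02:00), 07:00 UTC + 2h = 09:00 Dorua Isles standard time.
Daylight saving runs 25 March – 10 November; the standard-time date in Dorua Isles, March 27, 2019, is inside that window, so Dorua Isles is at UTC+03:00.
07:00 UTC + 3h = 10:00 local.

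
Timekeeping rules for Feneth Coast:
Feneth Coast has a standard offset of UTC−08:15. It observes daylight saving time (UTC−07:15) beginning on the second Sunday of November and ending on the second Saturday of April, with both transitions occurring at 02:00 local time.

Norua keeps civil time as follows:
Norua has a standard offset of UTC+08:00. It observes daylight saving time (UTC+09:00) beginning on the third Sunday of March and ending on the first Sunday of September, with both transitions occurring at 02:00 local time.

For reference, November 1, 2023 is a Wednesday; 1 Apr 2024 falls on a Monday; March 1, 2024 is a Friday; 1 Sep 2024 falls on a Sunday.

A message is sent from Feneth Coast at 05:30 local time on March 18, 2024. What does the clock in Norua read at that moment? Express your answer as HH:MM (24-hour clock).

21:45

1 November 2023 is a Wednesday, so the first Sunday is November 5 and the second is November 12.
1 April 2024 is a Monday, so the first Saturday is April 6 and the second is April 13.
March 18, 2024 falls between 12 November 2023 and 13 April 2024, so daylight saving is in effect and Feneth Coast is at UTC−07:15.
05:30 Feneth Coast + 7h15m = 12:45 UTC.
1 March 2024 is a Friday, so the first Sunday is March 3 and the third is March 17.
1 September 2024 is a Sunday, so the first Sunday is September 1.
At the standard offset (UTC+08:00), 12:45 UTC + 8h = 20:45 Norua standard time.
Daylight saving runs 17 March – 1 September; the standard-time date in Norua, March 18, 2024, is inside that window, so Norua is at UTC+09:00.
12:45 UTC + 9h = 21:45 Norua.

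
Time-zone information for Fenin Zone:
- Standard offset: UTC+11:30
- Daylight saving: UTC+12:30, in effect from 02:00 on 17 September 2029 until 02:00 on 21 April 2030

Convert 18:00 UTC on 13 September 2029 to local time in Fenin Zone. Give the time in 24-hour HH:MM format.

05:30

At the standard offset (UTC+11:30), 18:00 UTC + 11h30m = 05:30 Fenin Zone standard time (rolling into the next day, 14 September 2029).
The standard-time date in Fenin Zone, 14 September 2029, does not fall between 17 September 2029 and 21 April 2030, so daylight saving is not in effect and Fenin Zone is at UTC+11:30.
18:00 UTC + 11h30m = 05:30 local (rolling into the next day, 14 September 2029).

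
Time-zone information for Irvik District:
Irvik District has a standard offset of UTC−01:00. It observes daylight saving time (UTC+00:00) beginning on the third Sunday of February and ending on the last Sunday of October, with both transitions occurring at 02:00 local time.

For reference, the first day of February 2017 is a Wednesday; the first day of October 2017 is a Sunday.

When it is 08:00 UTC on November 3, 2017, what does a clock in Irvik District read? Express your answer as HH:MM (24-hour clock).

07:00

1 February 2017 is a Wednesday, so the first Sunday is February 5 and the third is February 19.
1 October 2017 is a Sunday, so Sundays fall on 1, 8, 15, 22, 29; the last is October 29.
At the standard offset (UTC−01:00), 08:00 UTC − 1h = 07:00 Irvik District standard time.
The standard-time date in Irvik District, November 3, 2017, is outside the daylight-saving period (19 February – 29 October), so Irvik District is on standard time, UTC−01:00.
08:00 UTC − 1h = 07:00 local.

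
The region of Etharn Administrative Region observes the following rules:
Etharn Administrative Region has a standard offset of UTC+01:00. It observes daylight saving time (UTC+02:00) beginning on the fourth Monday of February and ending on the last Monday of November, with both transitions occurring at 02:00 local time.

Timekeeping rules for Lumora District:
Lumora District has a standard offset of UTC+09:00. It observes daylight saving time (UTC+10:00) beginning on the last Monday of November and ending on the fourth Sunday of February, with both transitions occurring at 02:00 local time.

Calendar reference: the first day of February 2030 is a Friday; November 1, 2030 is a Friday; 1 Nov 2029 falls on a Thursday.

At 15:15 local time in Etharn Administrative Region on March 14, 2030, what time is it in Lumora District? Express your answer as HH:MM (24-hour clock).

1 February 2030 is a Friday, so the first Monday is February 4 and the fourth is February 25.
1 November 2030 is a Friday, so Mondays fall on 4, 11, 18, 25; the last is November 25.
Daylight saving runs 25 February – 25 November; March 14, 2030 is inside that window, so Etharn Administrative Region is at UTC+02:00.
15:15 Etharn Administrative Region − 2h = 13:15 UTC.
1 November 2029 is a Thursday, so Mondays fall on 5, 12, 19, 26; the last is November 26.
1 February 2030 is a Friday, so the first Sunday is February 3 and the fourth is February 24.
At the standard offset (UTC+09:00), 13:15 UTC + 9h = 22:15 Lumora District standard time.
Daylight saving runs 26 November 2029 – 24 February 2030; the standard-time date in Lumora District, March 14, 2030, is outside that window, so Lumora District is on standard time at UTC+09:00.
13:15 UTC + 9h = 22:15 Lumora District.

22:15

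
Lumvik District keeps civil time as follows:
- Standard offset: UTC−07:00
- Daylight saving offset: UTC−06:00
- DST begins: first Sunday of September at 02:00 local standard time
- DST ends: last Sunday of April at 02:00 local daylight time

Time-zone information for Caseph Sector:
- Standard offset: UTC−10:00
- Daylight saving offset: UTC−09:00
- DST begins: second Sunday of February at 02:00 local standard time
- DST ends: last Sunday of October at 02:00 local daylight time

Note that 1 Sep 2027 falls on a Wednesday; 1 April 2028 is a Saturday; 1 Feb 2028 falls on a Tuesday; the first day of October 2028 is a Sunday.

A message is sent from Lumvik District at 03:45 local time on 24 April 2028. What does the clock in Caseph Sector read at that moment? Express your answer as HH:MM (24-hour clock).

00:45

1 September 2027 is a Wednesday, so the first Sunday is September 5.
1 April 2028 is a Saturday, so Sundays fall on 2, 9, 16, 23, 30; the last is April 30.
24 April 2028 falls between 5 September 2027 and 30 April 2028, so daylight saving is in effect and Lumvik District is at UTC−06:00.
03:45 Lumvik District + 6h = 09:45 UTC.
1 February 2028 is a Tuesday, so the first Sunday is February 6 and the second is February 13.
1 October 2028 is a Sunday, so Sundays fall on 1, 8, 15, 22, 29; the last is October 29.
At the standard offset (UTC−10:00), 09:45 UTC − 10h = 23:45 Caseph Sector standard time (rolling into the previous day, 23 April 2028).
Daylight saving runs 13 February – 29 October; the standard-time date in Caseph Sector, 23 April 2028, is inside that window, so Caseph Sector is at UTC−09:00.
09:45 UTC − 9h = 00:45 Caseph Sector.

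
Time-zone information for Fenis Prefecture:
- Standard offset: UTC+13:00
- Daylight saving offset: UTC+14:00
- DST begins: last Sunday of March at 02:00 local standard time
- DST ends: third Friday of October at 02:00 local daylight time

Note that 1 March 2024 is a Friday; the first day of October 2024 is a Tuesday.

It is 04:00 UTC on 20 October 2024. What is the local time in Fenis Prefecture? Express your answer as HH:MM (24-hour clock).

1 March 2024 is a Friday, so Sundays fall on 3, 10, 17, 24, 31; the last is March 31.
1 October 2024 is a Tuesday, so the first Friday is October 4 and the third is October 18.
At the standard offset (UTC+13:00), 04:00 UTC + 13h = 17:00 Fenis Prefecture standard time.
Daylight saving runs 31 March – 18 October; the standard-time date in Fenis Prefecture, 20 October 2024, is outside that window, so Fenis Prefecture is on standard time at UTC+13:00.
04:00 UTC + 13h = 17:00 local.

17:00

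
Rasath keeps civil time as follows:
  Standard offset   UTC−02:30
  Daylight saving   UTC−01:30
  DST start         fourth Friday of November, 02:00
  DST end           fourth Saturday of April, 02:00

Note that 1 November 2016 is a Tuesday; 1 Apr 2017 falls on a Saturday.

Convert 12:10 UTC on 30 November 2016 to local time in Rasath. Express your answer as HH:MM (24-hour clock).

10:40

1 November 2016 is a Tuesday, so the first Friday is November 4 and the fourth is November 25.
1 April 2017 is a Saturday, so the first Saturday is April 1 and the fourth is April 22.
At the standard offset (UTC−02:30), 12:10 UTC − 2h30m = 09:40 Rasath standard time.
The standard-time date in Rasath, 30 November 2016, lies within the daylight-saving period (25 November 2016 – 22 April 2017), so Rasath is on daylight time, UTC−01:30.
12:10 UTC − 1h30m = 10:40 local.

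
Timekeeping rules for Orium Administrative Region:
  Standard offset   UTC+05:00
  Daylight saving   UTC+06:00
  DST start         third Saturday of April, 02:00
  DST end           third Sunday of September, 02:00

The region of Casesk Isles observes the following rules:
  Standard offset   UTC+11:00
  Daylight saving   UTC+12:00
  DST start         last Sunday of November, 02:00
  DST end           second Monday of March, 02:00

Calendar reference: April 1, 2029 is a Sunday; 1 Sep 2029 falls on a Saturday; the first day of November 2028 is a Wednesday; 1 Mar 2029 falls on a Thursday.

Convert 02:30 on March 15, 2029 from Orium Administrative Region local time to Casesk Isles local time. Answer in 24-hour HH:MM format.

1 April 2029 is a Sunday, so the first Saturday is April 7 and the third is April 21.
1 September 2029 is a Saturday, so the first Sunday is September 2 and the third is September 16.
Daylight saving runs 21 April – 16 September; March 15, 2029 is outside that window, so Orium Administrative Region is on standard time at UTC+05:00.
02:30 Orium Administrative Region − 5h = 21:30 UTC (rolling into the previous day, 14 March 2029).
1 November 2028 is a Wednesday, so Sundays fall on 5, 12, 19, 26; the last is November 26.
1 March 2029 is a Thursday, so the first Monday is March 5 and the second is March 12.
At the standard offset (UTC+11:00), 21:30 UTC + 11h = 08:30 Casesk Isles standard time (rolling into the next day, 15 March 2029).
The standard-time date in Casesk Isles, March 15, 2029, is outside the daylight-saving period (26 November 2028 – 12 March 2029), so Casesk Isles is on standard time, UTC+11:00.
21:30 UTC + 11h = 08:30 Casesk Isles (rolling into the next day, 15 March 2029).

08:30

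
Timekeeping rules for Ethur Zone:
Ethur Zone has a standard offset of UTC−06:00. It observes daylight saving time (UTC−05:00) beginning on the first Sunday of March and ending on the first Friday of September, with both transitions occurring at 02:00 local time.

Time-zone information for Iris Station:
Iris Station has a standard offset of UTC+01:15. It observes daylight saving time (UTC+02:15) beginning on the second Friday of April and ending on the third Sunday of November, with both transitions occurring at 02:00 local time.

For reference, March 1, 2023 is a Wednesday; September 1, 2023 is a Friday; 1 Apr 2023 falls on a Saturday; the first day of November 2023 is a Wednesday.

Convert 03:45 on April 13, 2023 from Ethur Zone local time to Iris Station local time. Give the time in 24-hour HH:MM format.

1 March 2023 is a Wednesday, so the first Sunday is March 5.
1 September 2023 is a Friday, so the first Friday is September 1.
April 13, 2023 lies within the daylight-saving period (5 March – 1 September), so Ethur Zone is on daylight time, UTC−05:00.
03:45 Ethur Zone + 5h = 08:45 UTC.
1 April 2023 is a Saturday, so the first Friday is April 7 and the second is April 14.
1 November 2023 is a Wednesday, so the first Sunday is November 5 and the third is November 19.
At the standard offset (UTC+01:15), 08:45 UTC + 1h15m = 10:00 Iris Station standard time.
The standard-time date in Iris Station, April 13, 2023, does not fall between 14 April and 19 November, so daylight saving is not in effect and Iris Station is at UTC+01:15.
08:45 UTC + 1h15m = 10:00 Iris Station.

10:00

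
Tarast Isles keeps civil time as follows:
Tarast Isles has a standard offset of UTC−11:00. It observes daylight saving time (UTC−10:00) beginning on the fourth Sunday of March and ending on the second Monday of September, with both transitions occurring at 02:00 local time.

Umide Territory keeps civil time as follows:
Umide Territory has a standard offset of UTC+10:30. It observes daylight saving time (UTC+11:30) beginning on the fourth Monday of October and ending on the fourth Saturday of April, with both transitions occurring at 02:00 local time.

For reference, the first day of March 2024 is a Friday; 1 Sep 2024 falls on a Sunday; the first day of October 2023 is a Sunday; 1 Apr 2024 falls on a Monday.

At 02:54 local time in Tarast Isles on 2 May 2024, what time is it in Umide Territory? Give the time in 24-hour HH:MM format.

23:24

1 March 2024 is a Friday, so the first Sunday is March 3 and the fourth is March 24.
1 September 2024 is a Sunday, so the first Monday is September 2 and the second is September 9.
2 May 2024 falls between 24 March and 9 September, so daylight saving is in effect and Tarast Isles is at UTC−10:00.
02:54 Tarast Isles + 10h = 12:54 UTC.
1 October 2023 is a Sunday, so the first Monday is October 2 and the fourth is October 23.
1 April 2024 is a Monday, so the first Saturday is April 6 and the fourth is April 27.
At the standard offset (UTC+10:30), 12:54 UTC + 10h30m = 23:24 Umide Territory standard time.
Daylight saving runs 23 October 2023 – 27 April 2024; the standard-time date in Umide Territory, 2 May 2024, is outside that window, so Umide Territory is on standard time at UTC+10:30.
12:54 UTC + 10h30m = 23:24 Umide Territory.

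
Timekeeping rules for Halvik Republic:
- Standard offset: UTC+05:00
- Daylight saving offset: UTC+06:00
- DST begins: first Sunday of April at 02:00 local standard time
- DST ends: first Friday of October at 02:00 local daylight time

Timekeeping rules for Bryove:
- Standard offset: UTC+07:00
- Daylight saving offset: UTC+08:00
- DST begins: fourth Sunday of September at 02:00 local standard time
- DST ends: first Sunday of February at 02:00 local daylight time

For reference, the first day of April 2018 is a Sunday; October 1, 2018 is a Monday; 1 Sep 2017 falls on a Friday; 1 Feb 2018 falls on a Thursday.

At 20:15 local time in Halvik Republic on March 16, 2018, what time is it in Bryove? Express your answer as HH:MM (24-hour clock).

22:15

1 April 2018 is a Sunday, so the first Sunday is April 1.
1 October 2018 is a Monday, so the first Friday is October 5.
Daylight saving runs 1 April – 5 October; March 16, 2018 is outside that window, so Halvik Republic is on standard time at UTC+05:00.
20:15 Halvik Republic − 5h = 15:15 UTC.
1 September 2017 is a Friday, so the first Sunday is September 3 and the fourth is September 24.
1 February 2018 is a Thursday, so the first Sunday is February 4.
At the standard offset (UTC+07:00), 15:15 UTC + 7h = 22:15 Bryove standard time.
The standard-time date in Bryove, March 16, 2018, is outside the daylight-saving period (24 September 2017 – 4 February 2018), so Bryove is on standard time, UTC+07:00.
15:15 UTC + 7h = 22:15 Bryove.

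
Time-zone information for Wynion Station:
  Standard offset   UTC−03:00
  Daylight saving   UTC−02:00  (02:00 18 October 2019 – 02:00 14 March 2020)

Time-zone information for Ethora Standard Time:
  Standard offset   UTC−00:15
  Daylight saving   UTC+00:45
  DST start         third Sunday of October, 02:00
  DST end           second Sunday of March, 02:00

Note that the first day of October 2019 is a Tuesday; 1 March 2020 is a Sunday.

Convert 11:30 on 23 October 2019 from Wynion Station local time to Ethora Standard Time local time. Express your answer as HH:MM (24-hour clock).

14:15

Daylight saving runs 18 October 2019 – 14 March 2020; 23 October 2019 is inside that window, so Wynion Station is at UTC−02:00.
11:30 Wynion Station + 2h = 13:30 UTC.
1 October 2019 is a Tuesday, so the first Sunday is October 6 and the third is October 20.
1 March 2020 is a Sunday, so the first Sunday is March 1 and the second is March 8.
At the standard offset (UTC−00:15), 13:30 UTC − 0h15m = 13:15 Ethora Standard Time standard time.
The standard-time date in Ethora Standard Time, 23 October 2019, lies within the daylight-saving period (20 October 2019 – 8 March 2020), so Ethora Standard Time is on daylight time, UTC+00:45.
13:30 UTC + 0h45m = 14:15 Ethora Standard Time.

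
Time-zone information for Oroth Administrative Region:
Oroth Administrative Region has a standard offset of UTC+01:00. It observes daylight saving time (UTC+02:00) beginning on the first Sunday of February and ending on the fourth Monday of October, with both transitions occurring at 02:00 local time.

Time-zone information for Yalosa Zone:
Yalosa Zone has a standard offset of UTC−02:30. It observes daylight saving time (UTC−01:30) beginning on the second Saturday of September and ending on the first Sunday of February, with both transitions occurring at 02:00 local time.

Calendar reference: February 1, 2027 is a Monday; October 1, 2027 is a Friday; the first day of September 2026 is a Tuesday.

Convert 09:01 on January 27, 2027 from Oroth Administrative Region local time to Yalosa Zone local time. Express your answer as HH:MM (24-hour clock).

1 February 2027 is a Monday, so the first Sunday is February 7.
1 October 2027 is a Friday, so the first Monday is October 4 and the fourth is October 25.
Daylight saving runs 7 February – 25 October; January 27, 2027 is outside that window, so Oroth Administrative Region is on standard time at UTC+01:00.
09:01 Oroth Administrative Region − 1h = 08:01 UTC.
1 September 2026 is a Tuesday, so the first Saturday is September 5 and the second is September 12.
1 February 2027 is a Monday, so the first Sunday is February 7.
At the standard offset (UTC−02:30), 08:01 UTC − 2h30m = 05:31 Yalosa Zone standard time.
Daylight saving runs 12 September 2026 – 7 February 2027; the standard-time date in Yalosa Zone, January 27, 2027, is inside that window, so Yalosa Zone is at UTC−01:30.
08:01 UTC − 1h30m = 06:31 Yalosa Zone.

06:31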